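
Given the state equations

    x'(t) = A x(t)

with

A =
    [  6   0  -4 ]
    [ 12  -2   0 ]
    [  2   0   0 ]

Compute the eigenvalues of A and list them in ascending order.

-2, 2, 4

det(sI - A) = s^3 - (tr A)s^2 + (M11 + M22 + M33)s - det A, where Mii is the 2×2 principal minor of A obtained by deleting row i and column i.
tr A = 6 + (-2) + 0 = 4; M11 = (-2)·0 - 0·0 = 0 - 0 = 0; M22 = 6·0 - (-4)·2 = 0 - (-8) = 8; M33 = 6·(-2) - 0·12 = -12 - 0 = -12; sum of minors = -4.
det A = 6·((-2)·0 - 0·0) - 0·(12·0 - 0·2) + (-4)·(12·0 - (-2)·2) = 6·0 - 0·0 + (-4)·4 = -16.
So p(s) = det(sI - A) = s^3 - 4s^2 - 4s + 16.
Rational-root test: any integer root divides 16. Testing small divisors, s = -2 works: p(-2) = -8 + (-16) + 8 + 16 = 0, so (s + 2) is a factor.
Dividing, p(s) = (s + 2)(s^2 - 6s + 8).
Factor s^2 - 6s + 8: two numbers with sum 6 and product 8 are 4 and 2, so s^2 - 6s + 8 = (s - 4)(s - 2).
Hence p(s) = (s - 4) (s - 2) (s + 2), with roots -2, 2, 4.
At least one eigenvalue has non-negative real part, so the system is not asymptotically stable.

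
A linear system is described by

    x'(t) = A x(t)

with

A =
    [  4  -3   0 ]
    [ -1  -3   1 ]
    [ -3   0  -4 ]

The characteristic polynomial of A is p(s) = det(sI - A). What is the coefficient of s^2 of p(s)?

Expand det(sI - A) for the 3×3 matrix.
p(s) = s^3 + 3s^2 - 19s - 69.
(Check: constant term = det(-A) = (-1)^3 det A = -69; coefficient of s^2 = -tr A = 3.)
The coefficient of s^2 is 3.

3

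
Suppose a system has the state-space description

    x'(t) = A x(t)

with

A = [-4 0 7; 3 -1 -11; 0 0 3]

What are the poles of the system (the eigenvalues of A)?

det(sI - A) = s^3 - (tr A)s^2 + (M11 + M22 + M33)s - det A, where Mii is the 2×2 principal minor of A obtained by deleting row i and column i.
tr A = (-4) + (-1) + 3 = -2; M11 = (-1)·3 - (-11)·0 = -3 - 0 = -3; M22 = (-4)·3 - 7·0 = -12 - 0 = -12; M33 = (-4)·(-1) - 0·3 = 4 - 0 = 4; sum of minors = -11.
det A = (-4)·((-1)·3 - (-11)·0) - 0·(3·3 - (-11)·0) + 7·(3·0 - (-1)·0) = (-4)·(-3) - 0·9 + 7·0 = 12.
So p(s) = det(sI - A) = s^3 + 2s^2 - 11s - 12.
Rational-root test: any integer root divides -12. Testing small divisors, s = -1 works: p(-1) = -1 + 2 + 11 + (-12) = 0, so (s + 1) is a factor.
Dividing, p(s) = (s + 1)(s^2 + s - 12).
Factor s^2 + s - 12: two numbers with sum -1 and product -12 are 3 and -4, so s^2 + s - 12 = (s - 3)(s + 4).
Hence p(s) = (s - 3) (s + 1) (s + 4), with roots -4, -1, 3.
At least one eigenvalue has non-negative real part, so the system is not asymptotically stable.

-4, -1, 3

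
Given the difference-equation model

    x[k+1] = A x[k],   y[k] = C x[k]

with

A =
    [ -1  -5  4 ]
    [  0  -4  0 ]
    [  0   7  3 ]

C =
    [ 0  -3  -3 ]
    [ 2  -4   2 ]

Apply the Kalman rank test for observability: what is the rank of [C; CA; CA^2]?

CA = [[0, -9, -9], [-2, 20, 14]]
CA^2 = [[0, -27, -27], [2, 28, 34]]
Observability matrix O = [C; CA; CA^2] = [[0, -3, -3], [2, -4, 2], [0, -9, -9], [-2, 20, 14], [0, -27, -27], [2, 28, 34]]
The columns c1, c2, c3 of O are linearly dependent: -3·c1 - c2 + c3 = 0 (check each entry), so rank(O) ≤ 2.
The 2×2 minor from rows 1, 2, columns 1, 2 is 0·(-4) - (-3)·2 = 0 - (-6) = 6 ≠ 0, so rank(O) = 2.
rank(O) = 2 < n = 3, so the pair (A, C) is not completely observable.

2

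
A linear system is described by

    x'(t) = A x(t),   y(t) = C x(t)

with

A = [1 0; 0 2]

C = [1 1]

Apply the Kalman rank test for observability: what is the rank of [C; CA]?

CA = [[1, 2]]
Observability matrix O = [C; CA] = [[1, 1], [1, 2]]
det(O) = 1·2 - 1·1 = 2 - 1 = 1 ≠ 0, so rank(O) = 2.
rank(O) = 2 = n, so the pair (A, C) is completely observable.

2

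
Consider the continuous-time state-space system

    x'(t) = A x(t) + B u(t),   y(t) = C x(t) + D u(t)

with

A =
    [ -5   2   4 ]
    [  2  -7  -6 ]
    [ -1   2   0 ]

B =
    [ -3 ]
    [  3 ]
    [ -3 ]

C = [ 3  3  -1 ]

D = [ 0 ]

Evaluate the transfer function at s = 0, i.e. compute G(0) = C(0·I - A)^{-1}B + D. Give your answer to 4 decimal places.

G(0) = C(-A)^{-1}B + D = -C A^{-1} B + D.
det A = -60, so A^{-1} = (1/-60)·adj(A) = [[-1/5, -2/15, -4/15], [-1/10, -1/15, 11/30], [1/20, -2/15, -31/60]]
A^{-1} B = [1, -1, 1]^T
C A^{-1} B = -1
G(0) = D - C A^{-1} B = 0 - (-1) = 1

1.0000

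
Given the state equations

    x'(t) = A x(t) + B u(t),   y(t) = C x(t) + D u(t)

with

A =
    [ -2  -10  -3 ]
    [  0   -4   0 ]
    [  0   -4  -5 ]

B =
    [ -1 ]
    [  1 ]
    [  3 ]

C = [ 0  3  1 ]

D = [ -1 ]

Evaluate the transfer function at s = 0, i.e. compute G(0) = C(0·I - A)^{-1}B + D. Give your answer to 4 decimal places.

0.1500

G(0) = C(-A)^{-1}B + D = -C A^{-1} B + D.
det A = -40, so A^{-1} = (1/-40)·adj(A) = [[-1/2, 19/20, 3/10], [0, -1/4, 0], [0, 1/5, -1/5]]
A^{-1} B = [47/20, -1/4, -2/5]^T
C A^{-1} B = -23/20
G(0) = D - C A^{-1} B = -1 - (-23/20) = 3/20 ≈ 0.1500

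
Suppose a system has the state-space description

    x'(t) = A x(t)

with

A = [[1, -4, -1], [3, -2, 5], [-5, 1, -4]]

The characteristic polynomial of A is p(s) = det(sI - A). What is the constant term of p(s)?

-62

Expand det(sI - A) for the 3×3 matrix.
p(s) = s^3 + 5s^2 + 4s - 62.
(Check: constant term = det(-A) = (-1)^3 det A = -62; coefficient of s^2 = -tr A = 5.)
The constant term is -62.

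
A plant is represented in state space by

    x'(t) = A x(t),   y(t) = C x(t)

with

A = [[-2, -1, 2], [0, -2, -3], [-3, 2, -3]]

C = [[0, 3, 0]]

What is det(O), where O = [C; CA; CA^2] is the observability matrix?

CA = [[0, -6, -9]]
CA^2 = [[27, -6, 45]]
Observability matrix O = [C; CA; CA^2] = [[0, 3, 0], [0, -6, -9], [27, -6, 45]]
Expanding along the first row, det(O) = 0·((-6)·45 - (-9)·(-6)) - 3·(0·45 - (-9)·27) + 0·(0·(-6) - (-6)·27) = 0·(-324) - 3·243 + 0·162 = -729
Since det(O) ≠ 0, rank(O) = 3 and the system is completely observable.

-729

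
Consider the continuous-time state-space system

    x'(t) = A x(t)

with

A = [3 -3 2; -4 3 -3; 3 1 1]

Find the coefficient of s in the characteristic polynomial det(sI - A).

Expand det(sI - A) for the 3×3 matrix.
p(s) = s^3 - 7s^2 - 7.
(Check: constant term = det(-A) = (-1)^3 det A = -7; coefficient of s^2 = -tr A = -7.)
The coefficient of s is 0.

0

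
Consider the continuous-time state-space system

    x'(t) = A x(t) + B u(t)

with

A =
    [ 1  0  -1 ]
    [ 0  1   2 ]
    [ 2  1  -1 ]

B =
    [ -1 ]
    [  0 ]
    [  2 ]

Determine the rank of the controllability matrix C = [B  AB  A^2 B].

AB = [[-3], [4], [-4]]
A^2B = [[1], [-4], [2]]
Controllability matrix C = [B  AB  A^2B] = [[-1, -3, 1], [0, 4, -4], [2, -4, 2]]
det(C) = (-1)·(4·2 - (-4)·(-4)) - (-3)·(0·2 - (-4)·2) + 1·(0·(-4) - 4·2) = (-1)·(-8) - (-3)·8 + 1·(-8) = 24 ≠ 0, so rank(C) = 3.
rank(C) = 3 = n, so the pair (A, B) is completely controllable.

3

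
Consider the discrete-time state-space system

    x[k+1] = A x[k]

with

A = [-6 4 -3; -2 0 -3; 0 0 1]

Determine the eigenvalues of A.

det(zI - A) = z^3 - (tr A)z^2 + (M11 + M22 + M33)z - det A, where Mii is the 2×2 principal minor of A obtained by deleting row i and column i.
tr A = (-6) + 0 + 1 = -5; M11 = 0·1 - (-3)·0 = 0 - 0 = 0; M22 = (-6)·1 - (-3)·0 = -6 - 0 = -6; M33 = (-6)·0 - 4·(-2) = 0 - (-8) = 8; sum of minors = 2.
det A = (-6)·(0·1 - (-3)·0) - 4·((-2)·1 - (-3)·0) + (-3)·((-2)·0 - 0·0) = (-6)·0 - 4·(-2) + (-3)·0 = 8.
So p(z) = det(zI - A) = z^3 + 5z^2 + 2z - 8.
Rational-root test: any integer root divides -8. Testing small divisors, z = 1 works: p(1) = 1 + 5 + 2 + (-8) = 0, so (z - 1) is a factor.
Dividing, p(z) = (z - 1)(z^2 + 6z + 8).
Factor z^2 + 6z + 8: two numbers with sum -6 and product 8 are -2 and -4, so z^2 + 6z + 8 = (z + 2)(z + 4).
Hence p(z) = (z - 1) (z + 2) (z + 4), with roots -4, -2, 1.

-4, -2, 1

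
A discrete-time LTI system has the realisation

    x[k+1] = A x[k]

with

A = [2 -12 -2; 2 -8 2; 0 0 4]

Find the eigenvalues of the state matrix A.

-4, -2, 4

det(zI - A) = z^3 - (tr A)z^2 + (M11 + M22 + M33)z - det A, where Mii is the 2×2 principal minor of A obtained by deleting row i and column i.
tr A = 2 + (-8) + 4 = -2; M11 = (-8)·4 - 2·0 = -32 - 0 = -32; M22 = 2·4 - (-2)·0 = 8 - 0 = 8; M33 = 2·(-8) - (-12)·2 = -16 - (-24) = 8; sum of minors = -16.
det A = 2·((-8)·4 - 2·0) - (-12)·(2·4 - 2·0) + (-2)·(2·0 - (-8)·0) = 2·(-32) - (-12)·8 + (-2)·0 = 32.
So p(z) = det(zI - A) = z^3 + 2z^2 - 16z - 32.
Rational-root test: any integer root divides -32. Testing small divisors, z = -2 works: p(-2) = -8 + 8 + 32 + (-32) = 0, so (z + 2) is a factor.
Dividing, p(z) = (z + 2)(z^2 - 16).
Factor z^2 - 16: two numbers with sum 0 and product -16 are 4 and -4, so z^2 - 16 = (z - 4)(z + 4).
Hence p(z) = (z - 4) (z + 2) (z + 4), with roots -4, -2, 4.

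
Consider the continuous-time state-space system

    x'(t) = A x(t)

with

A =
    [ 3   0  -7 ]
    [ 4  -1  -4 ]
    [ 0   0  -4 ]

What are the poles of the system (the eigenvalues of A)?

det(sI - A) = s^3 - (tr A)s^2 + (M11 + M22 + M33)s - det A, where Mii is the 2×2 principal minor of A obtained by deleting row i and column i.
tr A = 3 + (-1) + (-4) = -2; M11 = (-1)·(-4) - (-4)·0 = 4 - 0 = 4; M22 = 3·(-4) - (-7)·0 = -12 - 0 = -12; M33 = 3·(-1) - 0·4 = -3 - 0 = -3; sum of minors = -11.
det A = 3·((-1)·(-4) - (-4)·0) - 0·(4·(-4) - (-4)·0) + (-7)·(4·0 - (-1)·0) = 3·4 - 0·(-16) + (-7)·0 = 12.
So p(s) = det(sI - A) = s^3 + 2s^2 - 11s - 12.
Rational-root test: any integer root divides -12. Testing small divisors, s = -1 works: p(-1) = -1 + 2 + 11 + (-12) = 0, so (s + 1) is a factor.
Dividing, p(s) = (s + 1)(s^2 + s - 12).
Factor s^2 + s - 12: two numbers with sum -1 and product -12 are 3 and -4, so s^2 + s - 12 = (s - 3)(s + 4).
Hence p(s) = (s - 3) (s + 1) (s + 4), with roots -4, -1, 3.
At least one eigenvalue has non-negative real part, so the system is not asymptotically stable.

-4, -1, 3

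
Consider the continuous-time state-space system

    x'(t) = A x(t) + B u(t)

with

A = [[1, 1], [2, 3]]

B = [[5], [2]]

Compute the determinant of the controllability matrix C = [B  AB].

66

AB = [[7], [16]]
Controllability matrix C = [B  AB] = [[5, 7], [2, 16]]
det(C) = 5·16 - 7·2 = 80 - 14 = 66
Since det(C) ≠ 0, rank(C) = 2 and the system is completely controllable.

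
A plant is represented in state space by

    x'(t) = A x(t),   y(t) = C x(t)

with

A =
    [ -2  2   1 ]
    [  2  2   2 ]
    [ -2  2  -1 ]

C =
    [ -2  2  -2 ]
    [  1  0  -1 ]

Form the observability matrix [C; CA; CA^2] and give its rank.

3

CA = [[12, -4, 4], [0, 0, 2]]
CA^2 = [[-40, 24, 0], [-4, 4, -2]]
Observability matrix O = [C; CA; CA^2] = [[-2, 2, -2], [1, 0, -1], [12, -4, 4], [0, 0, 2], [-40, 24, 0], [-4, 4, -2]]
Take the 3×3 submatrix of O formed by rows 1, 2, 3: [[-2, 2, -2], [1, 0, -1], [12, -4, 4]]. Its determinant is (-2)·(0·4 - (-1)·(-4)) - 2·(1·4 - (-1)·12) + (-2)·(1·(-4) - 0·12) = (-2)·(-4) - 2·16 + (-2)·(-4) = -16 ≠ 0.
So rank(O) ≥ 3; since O has 3 columns, rank(O) = 3.
rank(O) = 3 = n, so the pair (A, C) is completely observable.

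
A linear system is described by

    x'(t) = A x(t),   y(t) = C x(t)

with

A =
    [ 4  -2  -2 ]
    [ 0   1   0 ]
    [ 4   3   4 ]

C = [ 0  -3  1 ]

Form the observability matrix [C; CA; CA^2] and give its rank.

CA = [[4, 0, 4]]
CA^2 = [[32, 4, 8]]
Observability matrix O = [C; CA; CA^2] = [[0, -3, 1], [4, 0, 4], [32, 4, 8]]
det(O) = 0·(0·8 - 4·4) - (-3)·(4·8 - 4·32) + 1·(4·4 - 0·32) = 0·(-16) - (-3)·(-96) + 1·16 = -272 ≠ 0, so rank(O) = 3.
rank(O) = 3 = n, so the pair (A, C) is completely observable.

3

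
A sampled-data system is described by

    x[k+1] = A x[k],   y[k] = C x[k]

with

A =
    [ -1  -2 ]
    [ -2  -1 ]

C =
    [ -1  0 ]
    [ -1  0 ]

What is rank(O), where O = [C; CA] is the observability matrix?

2

CA = [[1, 2], [1, 2]]
Observability matrix O = [C; CA] = [[-1, 0], [-1, 0], [1, 2], [1, 2]]
Take the 2×2 submatrix of O formed by rows 1, 3: [[-1, 0], [1, 2]]. Its determinant is (-1)·2 - 0·1 = -2 - 0 = -2 ≠ 0.
So rank(O) ≥ 2; since O has 2 columns, rank(O) = 2.
rank(O) = 2 = n, so the pair (A, C) is completely observable.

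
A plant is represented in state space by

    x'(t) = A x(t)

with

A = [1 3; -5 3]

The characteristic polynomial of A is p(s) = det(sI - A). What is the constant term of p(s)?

18

For a 2×2 matrix, det(sI - A) = s^2 - (tr A)s + det A.
tr A = 4, det A = 18.
So p(s) = s^2 - 4s + 18.
The constant term is 18.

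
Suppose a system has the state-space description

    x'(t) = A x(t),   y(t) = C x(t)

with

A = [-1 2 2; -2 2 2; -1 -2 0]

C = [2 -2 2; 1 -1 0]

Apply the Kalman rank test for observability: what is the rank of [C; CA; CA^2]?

CA = [[0, -4, 0], [1, 0, 0]]
CA^2 = [[8, -8, -8], [-1, 2, 2]]
Observability matrix O = [C; CA; CA^2] = [[2, -2, 2], [1, -1, 0], [0, -4, 0], [1, 0, 0], [8, -8, -8], [-1, 2, 2]]
Take the 3×3 submatrix of O formed by rows 1, 2, 3: [[2, -2, 2], [1, -1, 0], [0, -4, 0]]. Its determinant is 2·((-1)·0 - 0·(-4)) - (-2)·(1·0 - 0·0) + 2·(1·(-4) - (-1)·0) = 2·0 - (-2)·0 + 2·(-4) = -8 ≠ 0.
So rank(O) ≥ 3; since O has 3 columns, rank(O) = 3.
rank(O) = 3 = n, so the pair (A, C) is completely observable.

3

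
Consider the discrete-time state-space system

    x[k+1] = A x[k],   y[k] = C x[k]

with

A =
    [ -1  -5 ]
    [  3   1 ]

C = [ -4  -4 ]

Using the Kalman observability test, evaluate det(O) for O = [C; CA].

CA = [[-8, 16]]
Observability matrix O = [C; CA] = [[-4, -4], [-8, 16]]
det(O) = (-4)·16 - (-4)·(-8) = -64 - 32 = -96
Since det(O) ≠ 0, rank(O) = 2 and the system is completely observable.

-96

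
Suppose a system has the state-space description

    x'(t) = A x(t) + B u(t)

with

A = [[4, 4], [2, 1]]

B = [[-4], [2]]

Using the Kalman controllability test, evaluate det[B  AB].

AB = [[-8], [-6]]
Controllability matrix C = [B  AB] = [[-4, -8], [2, -6]]
det(C) = (-4)·(-6) - (-8)·2 = 24 - (-16) = 40
Since det(C) ≠ 0, rank(C) = 2 and the system is completely controllable.

40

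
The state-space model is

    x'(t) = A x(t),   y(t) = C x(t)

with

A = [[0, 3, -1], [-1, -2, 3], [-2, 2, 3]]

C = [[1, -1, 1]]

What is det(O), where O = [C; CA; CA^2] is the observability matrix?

CA = [[-1, 7, -1]]
CA^2 = [[-5, -19, 19]]
Observability matrix O = [C; CA; CA^2] = [[1, -1, 1], [-1, 7, -1], [-5, -19, 19]]
Expanding along the first row, det(O) = 1·(7·19 - (-1)·(-19)) - (-1)·((-1)·19 - (-1)·(-5)) + 1·((-1)·(-19) - 7·(-5)) = 1·114 - (-1)·(-24) + 1·54 = 144
Since det(O) ≠ 0, rank(O) = 3 and the system is completely observable.

144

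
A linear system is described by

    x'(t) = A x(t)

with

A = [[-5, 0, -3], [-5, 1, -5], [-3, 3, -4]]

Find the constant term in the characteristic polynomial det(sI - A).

19

Expand det(sI - A) for the 3×3 matrix.
p(s) = s^3 + 8s^2 + 17s + 19.
(Check: constant term = det(-A) = (-1)^3 det A = 19; coefficient of s^2 = -tr A = 8.)
The constant term is 19.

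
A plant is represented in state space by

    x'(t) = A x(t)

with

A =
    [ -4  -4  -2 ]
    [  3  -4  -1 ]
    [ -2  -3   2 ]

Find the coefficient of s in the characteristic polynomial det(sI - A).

Expand det(sI - A) for the 3×3 matrix.
p(s) = s^3 + 6s^2 + 5s - 94.
(Check: constant term = det(-A) = (-1)^3 det A = -94; coefficient of s^2 = -tr A = 6.)
The coefficient of s is 5.

5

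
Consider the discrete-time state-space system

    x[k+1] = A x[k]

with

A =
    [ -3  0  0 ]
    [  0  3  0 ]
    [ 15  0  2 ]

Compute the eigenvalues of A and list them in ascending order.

det(zI - A) = z^3 - (tr A)z^2 + (M11 + M22 + M33)z - det A, where Mii is the 2×2 principal minor of A obtained by deleting row i and column i.
tr A = (-3) + 3 + 2 = 2; M11 = 3·2 - 0·0 = 6 - 0 = 6; M22 = (-3)·2 - 0·15 = -6 - 0 = -6; M33 = (-3)·3 - 0·0 = -9 - 0 = -9; sum of minors = -9.
det A = (-3)·(3·2 - 0·0) - 0·(0·2 - 0·15) + 0·(0·0 - 3·15) = (-3)·6 - 0·0 + 0·(-45) = -18.
So p(z) = det(zI - A) = z^3 - 2z^2 - 9z + 18.
Rational-root test: any integer root divides 18. Testing small divisors, z = 2 works: p(2) = 8 + (-8) + (-18) + 18 = 0, so (z - 2) is a factor.
Dividing, p(z) = (z - 2)(z^2 - 9).
Factor z^2 - 9: two numbers with sum 0 and product -9 are 3 and -3, so z^2 - 9 = (z - 3)(z + 3).
Hence p(z) = (z - 3) (z - 2) (z + 3), with roots -3, 2, 3.

-3, 2, 3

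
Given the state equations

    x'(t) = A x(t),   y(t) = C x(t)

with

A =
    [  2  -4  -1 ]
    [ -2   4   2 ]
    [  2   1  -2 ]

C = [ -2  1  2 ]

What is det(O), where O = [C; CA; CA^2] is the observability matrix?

-140

CA = [[-2, 14, 0]]
CA^2 = [[-32, 64, 30]]
Observability matrix O = [C; CA; CA^2] = [[-2, 1, 2], [-2, 14, 0], [-32, 64, 30]]
Expanding along the first row, det(O) = (-2)·(14·30 - 0·64) - 1·((-2)·30 - 0·(-32)) + 2·((-2)·64 - 14·(-32)) = (-2)·420 - 1·(-60) + 2·320 = -140
Since det(O) ≠ 0, rank(O) = 3 and the system is completely observable.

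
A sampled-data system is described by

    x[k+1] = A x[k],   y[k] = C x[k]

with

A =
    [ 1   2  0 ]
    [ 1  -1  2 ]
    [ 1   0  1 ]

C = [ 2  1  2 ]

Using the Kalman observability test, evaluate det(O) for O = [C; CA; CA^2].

0

CA = [[5, 3, 4]]
CA^2 = [[12, 7, 10]]
Observability matrix O = [C; CA; CA^2] = [[2, 1, 2], [5, 3, 4], [12, 7, 10]]
Expanding along the first row, det(O) = 2·(3·10 - 4·7) - 1·(5·10 - 4·12) + 2·(5·7 - 3·12) = 2·2 - 1·2 + 2·(-1) = 0
Since det(O) = 0, rank(O) < 3 and the system is not completely observable.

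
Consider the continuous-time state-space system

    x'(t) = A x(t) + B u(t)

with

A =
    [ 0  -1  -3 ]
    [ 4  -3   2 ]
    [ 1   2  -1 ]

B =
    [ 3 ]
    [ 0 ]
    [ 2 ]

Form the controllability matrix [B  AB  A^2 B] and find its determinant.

AB = [[-6], [16], [1]]
A^2B = [[-19], [-70], [25]]
Controllability matrix C = [B  AB  A^2B] = [[3, -6, -19], [0, 16, -70], [2, 1, 25]]
Expanding along the first row, det(C) = 3·(16·25 - (-70)·1) - (-6)·(0·25 - (-70)·2) + (-19)·(0·1 - 16·2) = 3·470 - (-6)·140 + (-19)·(-32) = 2858
Since det(C) ≠ 0, rank(C) = 3 and the system is completely controllable.

2858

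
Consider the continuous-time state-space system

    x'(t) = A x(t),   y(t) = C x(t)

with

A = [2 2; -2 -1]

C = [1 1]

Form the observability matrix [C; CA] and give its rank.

2

CA = [[0, 1]]
Observability matrix O = [C; CA] = [[1, 1], [0, 1]]
det(O) = 1·1 - 1·0 = 1 - 0 = 1 ≠ 0, so rank(O) = 2.
rank(O) = 2 = n, so the pair (A, C) is completely observable.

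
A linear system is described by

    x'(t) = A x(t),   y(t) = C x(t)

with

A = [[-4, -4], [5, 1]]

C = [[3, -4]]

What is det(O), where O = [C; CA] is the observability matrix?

CA = [[-32, -16]]
Observability matrix O = [C; CA] = [[3, -4], [-32, -16]]
det(O) = 3·(-16) - (-4)·(-32) = -48 - 128 = -176
Since det(O) ≠ 0, rank(O) = 2 and the system is completely observable.

-176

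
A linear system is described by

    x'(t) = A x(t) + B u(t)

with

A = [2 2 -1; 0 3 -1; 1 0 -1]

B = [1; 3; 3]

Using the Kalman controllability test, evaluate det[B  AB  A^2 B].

-299

AB = [[5], [6], [-2]]
A^2B = [[24], [20], [7]]
Controllability matrix C = [B  AB  A^2B] = [[1, 5, 24], [3, 6, 20], [3, -2, 7]]
Expanding along the first row, det(C) = 1·(6·7 - 20·(-2)) - 5·(3·7 - 20·3) + 24·(3·(-2) - 6·3) = 1·82 - 5·(-39) + 24·(-24) = -299
Since det(C) ≠ 0, rank(C) = 3 and the system is completely controllable.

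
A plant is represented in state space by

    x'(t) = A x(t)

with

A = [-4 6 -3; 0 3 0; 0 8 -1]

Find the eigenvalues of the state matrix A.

-4, -1, 3

det(sI - A) = s^3 - (tr A)s^2 + (M11 + M22 + M33)s - det A, where Mii is the 2×2 principal minor of A obtained by deleting row i and column i.
tr A = (-4) + 3 + (-1) = -2; M11 = 3·(-1) - 0·8 = -3 - 0 = -3; M22 = (-4)·(-1) - (-3)·0 = 4 - 0 = 4; M33 = (-4)·3 - 6·0 = -12 - 0 = -12; sum of minors = -11.
det A = (-4)·(3·(-1) - 0·8) - 6·(0·(-1) - 0·0) + (-3)·(0·8 - 3·0) = (-4)·(-3) - 6·0 + (-3)·0 = 12.
So p(s) = det(sI - A) = s^3 + 2s^2 - 11s - 12.
Rational-root test: any integer root divides -12. Testing small divisors, s = -1 works: p(-1) = -1 + 2 + 11 + (-12) = 0, so (s + 1) is a factor.
Dividing, p(s) = (s + 1)(s^2 + s - 12).
Factor s^2 + s - 12: two numbers with sum -1 and product -12 are 3 and -4, so s^2 + s - 12 = (s - 3)(s + 4).
Hence p(s) = (s - 3) (s + 1) (s + 4), with roots -4, -1, 3.
At least one eigenvalue has non-negative real part, so the system is not asymptotically stable.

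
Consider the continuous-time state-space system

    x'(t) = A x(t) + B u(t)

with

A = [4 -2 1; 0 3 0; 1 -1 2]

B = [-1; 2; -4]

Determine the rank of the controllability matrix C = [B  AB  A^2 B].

AB = [[-12], [6], [-11]]
A^2B = [[-71], [18], [-40]]
Controllability matrix C = [B  AB  A^2B] = [[-1, -12, -71], [2, 6, 18], [-4, -11, -40]]
det(C) = (-1)·(6·(-40) - 18·(-11)) - (-12)·(2·(-40) - 18·(-4)) + (-71)·(2·(-11) - 6·(-4)) = (-1)·(-42) - (-12)·(-8) + (-71)·2 = -196 ≠ 0, so rank(C) = 3.
rank(C) = 3 = n, so the pair (A, B) is completely controllable.

3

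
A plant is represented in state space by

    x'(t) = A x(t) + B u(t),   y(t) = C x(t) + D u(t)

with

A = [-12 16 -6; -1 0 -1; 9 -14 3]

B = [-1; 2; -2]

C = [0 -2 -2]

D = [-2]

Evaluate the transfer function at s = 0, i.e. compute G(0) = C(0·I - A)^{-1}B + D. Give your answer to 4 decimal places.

G(0) = C(-A)^{-1}B + D = -C A^{-1} B + D.
det A = -12, so A^{-1} = (1/-12)·adj(A) = [[7/6, -3, 4/3], [1/2, -3/2, 1/2], [-7/6, 2, -4/3]]
A^{-1} B = [-59/6, -9/2, 47/6]^T
C A^{-1} B = -20/3
G(0) = D - C A^{-1} B = -2 - (-20/3) = 14/3 ≈ 4.6667

4.6667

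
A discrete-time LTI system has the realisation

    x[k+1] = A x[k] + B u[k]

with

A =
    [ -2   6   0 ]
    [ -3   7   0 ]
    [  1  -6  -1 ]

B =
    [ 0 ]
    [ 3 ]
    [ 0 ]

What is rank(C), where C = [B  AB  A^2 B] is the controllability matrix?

2

AB = [[18], [21], [-18]]
A^2B = [[90], [93], [-90]]
Controllability matrix C = [B  AB  A^2B] = [[0, 18, 90], [3, 21, 93], [0, -18, -90]]
The rows r1, r2, r3 of C are linearly dependent: r1 + r3 = 0 (check each entry), so rank(C) ≤ 2.
The 2×2 minor from rows 1, 2, columns 1, 2 is 0·21 - 18·3 = 0 - 54 = -54 ≠ 0, so rank(C) = 2.
rank(C) = 2 < n = 3, so the pair (A, B) is not completely controllable.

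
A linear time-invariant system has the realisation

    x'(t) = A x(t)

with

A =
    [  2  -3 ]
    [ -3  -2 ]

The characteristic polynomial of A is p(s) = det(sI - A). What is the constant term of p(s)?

-13

For a 2×2 matrix, det(sI - A) = s^2 - (tr A)s + det A.
tr A = 0, det A = -13.
So p(s) = s^2 - 13.
The constant term is -13.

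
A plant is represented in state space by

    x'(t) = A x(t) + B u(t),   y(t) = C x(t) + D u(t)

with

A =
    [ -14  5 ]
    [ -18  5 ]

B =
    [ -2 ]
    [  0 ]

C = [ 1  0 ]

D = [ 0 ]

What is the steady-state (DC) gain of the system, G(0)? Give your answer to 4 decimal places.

G(0) = C(-A)^{-1}B + D = -C A^{-1} B + D.
det A = 20, so A^{-1} = (1/20)·adj(A) = [[1/4, -1/4], [9/10, -7/10]]
A^{-1} B = [-1/2, -9/5]^T
C A^{-1} B = -1/2
G(0) = D - C A^{-1} B = 0 - (-1/2) = 1/2 ≈ 0.5000

0.5000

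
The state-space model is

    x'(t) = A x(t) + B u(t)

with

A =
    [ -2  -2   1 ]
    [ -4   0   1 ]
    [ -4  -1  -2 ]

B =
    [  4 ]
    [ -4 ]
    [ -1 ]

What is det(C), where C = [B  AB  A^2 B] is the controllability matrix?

AB = [[-1], [-17], [-10]]
A^2B = [[26], [-6], [41]]
Controllability matrix C = [B  AB  A^2B] = [[4, -1, 26], [-4, -17, -6], [-1, -10, 41]]
Expanding along the first row, det(C) = 4·((-17)·41 - (-6)·(-10)) - (-1)·((-4)·41 - (-6)·(-1)) + 26·((-4)·(-10) - (-17)·(-1)) = 4·(-757) - (-1)·(-170) + 26·23 = -2600
Since det(C) ≠ 0, rank(C) = 3 and the system is completely controllable.

-2600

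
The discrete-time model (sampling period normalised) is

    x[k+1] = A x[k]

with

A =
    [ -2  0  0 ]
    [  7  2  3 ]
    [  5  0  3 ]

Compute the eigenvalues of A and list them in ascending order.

det(zI - A) = z^3 - (tr A)z^2 + (M11 + M22 + M33)z - det A, where Mii is the 2×2 principal minor of A obtained by deleting row i and column i.
tr A = (-2) + 2 + 3 = 3; M11 = 2·3 - 3·0 = 6 - 0 = 6; M22 = (-2)·3 - 0·5 = -6 - 0 = -6; M33 = (-2)·2 - 0·7 = -4 - 0 = -4; sum of minors = -4.
det A = (-2)·(2·3 - 3·0) - 0·(7·3 - 3·5) + 0·(7·0 - 2·5) = (-2)·6 - 0·6 + 0·(-10) = -12.
So p(z) = det(zI - A) = z^3 - 3z^2 - 4z + 12.
Rational-root test: any integer root divides 12. Testing small divisors, z = -2 works: p(-2) = -8 + (-12) + 8 + 12 = 0, so (z + 2) is a factor.
Dividing, p(z) = (z + 2)(z^2 - 5z + 6).
Factor z^2 - 5z + 6: two numbers with sum 5 and product 6 are 3 and 2, so z^2 - 5z + 6 = (z - 3)(z - 2).
Hence p(z) = (z - 3) (z - 2) (z + 2), with roots -2, 2, 3.

-2, 2, 3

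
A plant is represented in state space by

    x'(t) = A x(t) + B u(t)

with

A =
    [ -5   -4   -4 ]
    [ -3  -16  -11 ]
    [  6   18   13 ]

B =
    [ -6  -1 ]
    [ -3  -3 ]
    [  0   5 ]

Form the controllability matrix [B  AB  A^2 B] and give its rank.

2

AB = [[42, -3], [66, -4], [-90, 5]]
A^2B = [[-114, 11], [-192, 18], [270, -25]]
Controllability matrix C = [B  AB  A^2B] = [[-6, -1, 42, -3, -114, 11], [-3, -3, 66, -4, -192, 18], [0, 5, -90, 5, 270, -25]]
The rows r1, r2, r3 of C are linearly dependent: -r1 + 2·r2 + r3 = 0 (check each entry), so rank(C) ≤ 2.
The 2×2 minor from rows 1, 2, columns 1, 2 is (-6)·(-3) - (-1)·(-3) = 18 - 3 = 15 ≠ 0, so rank(C) = 2.
rank(C) = 2 < n = 3, so the pair (A, B) is not completely controllable.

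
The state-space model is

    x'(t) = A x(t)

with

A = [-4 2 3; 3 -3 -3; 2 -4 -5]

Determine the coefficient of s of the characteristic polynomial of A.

Expand det(sI - A) for the 3×3 matrix.
p(s) = s^3 + 12s^2 + 23s + 12.
(Check: constant term = det(-A) = (-1)^3 det A = 12; coefficient of s^2 = -tr A = 12.)
The coefficient of s is 23.

23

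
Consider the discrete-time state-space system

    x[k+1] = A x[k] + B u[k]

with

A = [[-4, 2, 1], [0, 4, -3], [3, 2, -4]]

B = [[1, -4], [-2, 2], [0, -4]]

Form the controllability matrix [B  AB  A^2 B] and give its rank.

3

AB = [[-8, 16], [-8, 20], [-1, 8]]
A^2B = [[15, -16], [-29, 56], [-36, 56]]
Controllability matrix C = [B  AB  A^2B] = [[1, -4, -8, 16, 15, -16], [-2, 2, -8, 20, -29, 56], [0, -4, -1, 8, -36, 56]]
Take the 3×3 submatrix of C formed by columns 1, 2, 3: [[1, -4, -8], [-2, 2, -8], [0, -4, -1]]. Its determinant is 1·(2·(-1) - (-8)·(-4)) - (-4)·((-2)·(-1) - (-8)·0) + (-8)·((-2)·(-4) - 2·0) = 1·(-34) - (-4)·2 + (-8)·8 = -90 ≠ 0.
So rank(C) ≥ 3; since C has 3 rows, rank(C) = 3.
rank(C) = 3 = n, so the pair (A, B) is completely controllable.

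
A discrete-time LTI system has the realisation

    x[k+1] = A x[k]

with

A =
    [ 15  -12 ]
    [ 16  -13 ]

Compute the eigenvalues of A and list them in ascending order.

-1, 3

det(zI - A) = z^2 - (tr A)z + det A, with tr A = 15 + (-13) = 2 and det A = 15·(-13) - (-12)·16 = -195 - (-192) = -3.
So p(z) = det(zI - A) = z^2 - 2z - 3.
Factor z^2 - 2z - 3: two numbers with sum 2 and product -3 are 3 and -1, so z^2 - 2z - 3 = (z - 3)(z + 1).
Hence p(z) = (z - 3) (z + 1), with roots -1, 3.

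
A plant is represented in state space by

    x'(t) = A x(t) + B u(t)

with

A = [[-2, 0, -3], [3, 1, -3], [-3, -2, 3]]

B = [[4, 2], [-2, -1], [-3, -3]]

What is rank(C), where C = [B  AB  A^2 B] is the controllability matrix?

3

AB = [[1, 5], [19, 14], [-17, -13]]
A^2B = [[49, 29], [73, 68], [-92, -82]]
Controllability matrix C = [B  AB  A^2B] = [[4, 2, 1, 5, 49, 29], [-2, -1, 19, 14, 73, 68], [-3, -3, -17, -13, -92, -82]]
Take the 3×3 submatrix of C formed by columns 1, 2, 3: [[4, 2, 1], [-2, -1, 19], [-3, -3, -17]]. Its determinant is 4·((-1)·(-17) - 19·(-3)) - 2·((-2)·(-17) - 19·(-3)) + 1·((-2)·(-3) - (-1)·(-3)) = 4·74 - 2·91 + 1·3 = 117 ≠ 0.
So rank(C) ≥ 3; since C has 3 rows, rank(C) = 3.
rank(C) = 3 = n, so the pair (A, B) is completely controllable.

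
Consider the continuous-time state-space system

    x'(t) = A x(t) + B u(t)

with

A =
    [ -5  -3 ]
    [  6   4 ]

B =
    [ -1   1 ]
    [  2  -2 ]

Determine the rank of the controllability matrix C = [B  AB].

AB = [[-1, 1], [2, -2]]
Controllability matrix C = [B  AB] = [[-1, 1, -1, 1], [2, -2, 2, -2]]
Every column of C is a scalar multiple of column 1 = [-1, 2] (multipliers 1, -1, 1, -1), so the columns span a one-dimensional space.
C ≠ 0, hence rank(C) = 1.
rank(C) = 1 < n = 2, so the pair (A, B) is not completely controllable.

1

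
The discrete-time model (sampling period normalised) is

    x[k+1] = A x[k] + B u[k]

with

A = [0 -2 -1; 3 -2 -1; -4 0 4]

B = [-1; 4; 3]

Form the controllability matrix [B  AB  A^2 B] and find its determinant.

AB = [[-11], [-14], [16]]
A^2B = [[12], [-21], [108]]
Controllability matrix C = [B  AB  A^2B] = [[-1, -11, 12], [4, -14, -21], [3, 16, 108]]
Expanding along the first row, det(C) = (-1)·((-14)·108 - (-21)·16) - (-11)·(4·108 - (-21)·3) + 12·(4·16 - (-14)·3) = (-1)·(-1176) - (-11)·495 + 12·106 = 7893
Since det(C) ≠ 0, rank(C) = 3 and the system is completely controllable.

7893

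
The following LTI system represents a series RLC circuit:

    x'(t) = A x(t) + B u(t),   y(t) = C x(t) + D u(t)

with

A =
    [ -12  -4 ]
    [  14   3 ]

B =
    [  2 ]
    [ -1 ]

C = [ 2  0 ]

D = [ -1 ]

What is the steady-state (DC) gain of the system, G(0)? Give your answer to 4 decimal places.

G(0) = C(-A)^{-1}B + D = -C A^{-1} B + D.
det A = 20, so A^{-1} = (1/20)·adj(A) = [[3/20, 1/5], [-7/10, -3/5]]
A^{-1} B = [1/10, -4/5]^T
C A^{-1} B = 1/5
G(0) = D - C A^{-1} B = -1 - (1/5) = -6/5 ≈ -1.2000

-1.2000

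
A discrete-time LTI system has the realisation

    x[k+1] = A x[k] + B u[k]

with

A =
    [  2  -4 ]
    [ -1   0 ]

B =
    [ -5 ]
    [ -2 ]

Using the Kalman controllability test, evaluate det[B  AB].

-29

AB = [[-2], [5]]
Controllability matrix C = [B  AB] = [[-5, -2], [-2, 5]]
det(C) = (-5)·5 - (-2)·(-2) = -25 - 4 = -29
Since det(C) ≠ 0, rank(C) = 2 and the system is completely controllable.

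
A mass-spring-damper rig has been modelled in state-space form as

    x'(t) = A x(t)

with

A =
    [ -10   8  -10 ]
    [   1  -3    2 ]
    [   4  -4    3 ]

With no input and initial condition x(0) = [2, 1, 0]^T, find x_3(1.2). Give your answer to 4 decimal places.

det(sI - A) = s^3 - (tr A)s^2 + (M11 + M22 + M33)s - det A, where Mii is the 2×2 principal minor of A obtained by deleting row i and column i.
tr A = (-10) + (-3) + 3 = -10; M11 = (-3)·3 - 2·(-4) = -9 - (-8) = -1; M22 = (-10)·3 - (-10)·4 = -30 - (-40) = 10; M33 = (-10)·(-3) - 8·1 = 30 - 8 = 22; sum of minors = 31.
det A = (-10)·((-3)·3 - 2·(-4)) - 8·(1·3 - 2·4) + (-10)·(1·(-4) - (-3)·4) = (-10)·(-1) - 8·(-5) + (-10)·8 = -30.
So p(s) = det(sI - A) = s^3 + 10s^2 + 31s + 30.
Rational-root test: any integer root divides 30. Testing small divisors, s = -2 works: p(-2) = -8 + 40 + (-62) + 30 = 0, so (s + 2) is a factor.
Dividing, p(s) = (s + 2)(s^2 + 8s + 15).
Factor s^2 + 8s + 15: two numbers with sum -8 and product 15 are -3 and -5, so s^2 + 8s + 15 = (s + 3)(s + 5).
Hence p(s) = (s + 2) (s + 3) (s + 5), with roots -5, -3, -2.
The eigenvalues -5, -3, -2 are distinct and real, so A is diagonalisable and x(t) = e^{At} x(0) = V diag(e^{λ_i t}) V^{-1} x(0), where the columns of V are the eigenvectors.
λ = -5: A - (-5)I = [[-5, 8, -10], [1, 2, 2], [4, -4, 8]]. v must be orthogonal to every row; (row 1) × (row 2) = [36, 0, -18], so take v_1 = [-2, 0, 1]^T.
λ = -3: A - (-3)I = [[-7, 8, -10], [1, 0, 2], [4, -4, 6]]. v must be orthogonal to every row; (row 1) × (row 2) = [16, 4, -8], so take v_2 = [4, 1, -2]^T.
λ = -2: A - (-2)I = [[-8, 8, -10], [1, -1, 2], [4, -4, 5]]. v must be orthogonal to every row; (row 1) × (row 2) = [6, 6, 0], so take v_3 = [1, 1, 0]^T.
V = [v_1 v_2 v_3] = [[-2, 4, 1], [0, 1, 1], [1, -2, 0]] has det V = -1, so V^{-1} = adj(V)/det V = [[-2, 2, -3], [-1, 1, -2], [1, 0, 2]].
Modal coordinates z(0) = V^{-1} x(0): (-2)·2 + 2·1 + (-3)·0 = -2; (-1)·2 + 1·1 + (-2)·0 = -1; 1·2 + 0·1 + 2·0 = 2; so z(0) = [-2, -1, 2]^T.
x_3(t) = Σ_i (v_i)_3 · z_i(0) · e^{λ_i t} (row 3 of V times the modal terms).
x_3(1.2) = 1·(-2)·e^{-5·1.2} + (-2)·(-1)·e^{-3·1.2} + 0·2·e^{-2·1.2} = (-2)·0.002479 + 2·0.027324 + 0·0.090718 = 0.0497.

0.0497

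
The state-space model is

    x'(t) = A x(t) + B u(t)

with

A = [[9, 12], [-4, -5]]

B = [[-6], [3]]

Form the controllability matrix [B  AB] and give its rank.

AB = [[-18], [9]]
Controllability matrix C = [B  AB] = [[-6, -18], [3, 9]]
Every column of C is a scalar multiple of column 1 = [-6, 3] (multipliers 1, 3), so the columns span a one-dimensional space.
C ≠ 0, hence rank(C) = 1.
rank(C) = 1 < n = 2, so the pair (A, B) is not completely controllable.

1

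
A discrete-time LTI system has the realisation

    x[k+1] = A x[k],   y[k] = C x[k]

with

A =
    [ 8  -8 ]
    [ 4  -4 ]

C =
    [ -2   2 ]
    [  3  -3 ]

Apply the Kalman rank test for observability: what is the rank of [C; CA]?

CA = [[-8, 8], [12, -12]]
Observability matrix O = [C; CA] = [[-2, 2], [3, -3], [-8, 8], [12, -12]]
Every row of O is a scalar multiple of row 1 = [-2, 2] (multipliers 1, -3/2, 4, -6), so the rows span a one-dimensional space.
O ≠ 0, hence rank(O) = 1.
rank(O) = 1 < n = 2, so the pair (A, C) is not completely observable.

1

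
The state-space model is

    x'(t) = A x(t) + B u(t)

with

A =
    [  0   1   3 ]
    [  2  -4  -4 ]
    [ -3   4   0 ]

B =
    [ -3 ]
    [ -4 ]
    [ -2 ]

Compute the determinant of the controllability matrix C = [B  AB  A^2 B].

AB = [[-10], [18], [-7]]
A^2B = [[-3], [-64], [102]]
Controllability matrix C = [B  AB  A^2B] = [[-3, -10, -3], [-4, 18, -64], [-2, -7, 102]]
Expanding along the first row, det(C) = (-3)·(18·102 - (-64)·(-7)) - (-10)·((-4)·102 - (-64)·(-2)) + (-3)·((-4)·(-7) - 18·(-2)) = (-3)·1388 - (-10)·(-536) + (-3)·64 = -9716
Since det(C) ≠ 0, rank(C) = 3 and the system is completely controllable.

-9716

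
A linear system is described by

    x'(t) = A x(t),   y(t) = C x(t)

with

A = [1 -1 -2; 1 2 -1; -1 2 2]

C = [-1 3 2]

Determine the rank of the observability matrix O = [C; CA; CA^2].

CA = [[0, 11, 3]]
CA^2 = [[8, 28, -5]]
Observability matrix O = [C; CA; CA^2] = [[-1, 3, 2], [0, 11, 3], [8, 28, -5]]
det(O) = (-1)·(11·(-5) - 3·28) - 3·(0·(-5) - 3·8) + 2·(0·28 - 11·8) = (-1)·(-139) - 3·(-24) + 2·(-88) = 35 ≠ 0, so rank(O) = 3.
rank(O) = 3 = n, so the pair (A, C) is completely observable.

3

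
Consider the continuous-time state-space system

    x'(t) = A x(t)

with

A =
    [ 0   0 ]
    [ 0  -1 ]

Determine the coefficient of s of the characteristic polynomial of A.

For a 2×2 matrix, det(sI - A) = s^2 - (tr A)s + det A.
tr A = -1, det A = 0.
So p(s) = s^2 + s.
The coefficient of s is 1.

1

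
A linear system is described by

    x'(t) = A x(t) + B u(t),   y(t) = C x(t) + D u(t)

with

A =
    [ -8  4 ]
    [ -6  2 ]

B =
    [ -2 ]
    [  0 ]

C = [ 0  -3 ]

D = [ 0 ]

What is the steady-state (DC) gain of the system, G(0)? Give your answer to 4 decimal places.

-4.5000

G(0) = C(-A)^{-1}B + D = -C A^{-1} B + D.
det A = 8, so A^{-1} = (1/8)·adj(A) = [[1/4, -1/2], [3/4, -1]]
A^{-1} B = [-1/2, -3/2]^T
C A^{-1} B = 9/2
G(0) = D - C A^{-1} B = 0 - (9/2) = -9/2 ≈ -4.5000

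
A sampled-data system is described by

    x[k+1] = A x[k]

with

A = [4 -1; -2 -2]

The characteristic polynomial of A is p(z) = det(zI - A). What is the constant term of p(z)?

-10

For a 2×2 matrix, det(zI - A) = z^2 - (tr A)z + det A.
tr A = 2, det A = -10.
So p(z) = z^2 - 2z - 10.
The constant term is -10.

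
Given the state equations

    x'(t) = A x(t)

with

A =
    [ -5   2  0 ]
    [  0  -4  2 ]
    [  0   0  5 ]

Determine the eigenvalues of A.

det(sI - A) = s^3 - (tr A)s^2 + (M11 + M22 + M33)s - det A, where Mii is the 2×2 principal minor of A obtained by deleting row i and column i.
tr A = (-5) + (-4) + 5 = -4; M11 = (-4)·5 - 2·0 = -20 - 0 = -20; M22 = (-5)·5 - 0·0 = -25 - 0 = -25; M33 = (-5)·(-4) - 2·0 = 20 - 0 = 20; sum of minors = -25.
det A = (-5)·((-4)·5 - 2·0) - 2·(0·5 - 2·0) + 0·(0·0 - (-4)·0) = (-5)·(-20) - 2·0 + 0·0 = 100.
So p(s) = det(sI - A) = s^3 + 4s^2 - 25s - 100.
Rational-root test: any integer root divides -100. Testing small divisors, s = -4 works: p(-4) = -64 + 64 + 100 + (-100) = 0, so (s + 4) is a factor.
Dividing, p(s) = (s + 4)(s^2 - 25).
Factor s^2 - 25: two numbers with sum 0 and product -25 are 5 and -5, so s^2 - 25 = (s - 5)(s + 5).
Hence p(s) = (s - 5) (s + 4) (s + 5), with roots -5, -4, 5.
At least one eigenvalue has non-negative real part, so the system is not asymptotically stable.

-5, -4, 5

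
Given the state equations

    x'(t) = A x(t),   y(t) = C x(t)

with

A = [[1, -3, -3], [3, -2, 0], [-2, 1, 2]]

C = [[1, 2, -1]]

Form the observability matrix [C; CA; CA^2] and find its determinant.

1116

CA = [[9, -8, -5]]
CA^2 = [[-5, -16, -37]]
Observability matrix O = [C; CA; CA^2] = [[1, 2, -1], [9, -8, -5], [-5, -16, -37]]
Expanding along the first row, det(O) = 1·((-8)·(-37) - (-5)·(-16)) - 2·(9·(-37) - (-5)·(-5)) + (-1)·(9·(-16) - (-8)·(-5)) = 1·216 - 2·(-358) + (-1)·(-184) = 1116
Since det(O) ≠ 0, rank(O) = 3 and the system is completely observable.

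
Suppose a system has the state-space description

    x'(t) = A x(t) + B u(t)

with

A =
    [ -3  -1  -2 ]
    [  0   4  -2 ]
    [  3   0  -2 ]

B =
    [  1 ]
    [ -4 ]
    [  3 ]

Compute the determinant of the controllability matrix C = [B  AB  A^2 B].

4716

AB = [[-5], [-22], [-3]]
A^2B = [[43], [-82], [-9]]
Controllability matrix C = [B  AB  A^2B] = [[1, -5, 43], [-4, -22, -82], [3, -3, -9]]
Expanding along the first row, det(C) = 1·((-22)·(-9) - (-82)·(-3)) - (-5)·((-4)·(-9) - (-82)·3) + 43·((-4)·(-3) - (-22)·3) = 1·(-48) - (-5)·282 + 43·78 = 4716
Since det(C) ≠ 0, rank(C) = 3 and the system is completely controllable.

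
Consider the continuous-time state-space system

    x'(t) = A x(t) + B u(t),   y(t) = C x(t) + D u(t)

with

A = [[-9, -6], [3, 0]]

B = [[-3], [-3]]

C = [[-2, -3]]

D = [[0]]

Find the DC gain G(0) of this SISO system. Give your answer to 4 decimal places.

G(0) = C(-A)^{-1}B + D = -C A^{-1} B + D.
det A = 18, so A^{-1} = (1/18)·adj(A) = [[0, 1/3], [-1/6, -1/2]]
A^{-1} B = [-1, 2]^T
C A^{-1} B = -4
G(0) = D - C A^{-1} B = 0 - (-4) = 4

4.0000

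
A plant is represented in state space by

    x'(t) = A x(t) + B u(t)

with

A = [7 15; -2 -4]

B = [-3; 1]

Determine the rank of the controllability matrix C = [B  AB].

AB = [[-6], [2]]
Controllability matrix C = [B  AB] = [[-3, -6], [1, 2]]
Every column of C is a scalar multiple of column 1 = [-3, 1] (multipliers 1, 2), so the columns span a one-dimensional space.
C ≠ 0, hence rank(C) = 1.
rank(C) = 1 < n = 2, so the pair (A, B) is not completely controllable.

1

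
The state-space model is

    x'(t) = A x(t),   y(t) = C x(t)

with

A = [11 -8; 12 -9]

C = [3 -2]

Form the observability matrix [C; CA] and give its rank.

1

CA = [[9, -6]]
Observability matrix O = [C; CA] = [[3, -2], [9, -6]]
Every row of O is a scalar multiple of row 1 = [3, -2] (multipliers 1, 3), so the rows span a one-dimensional space.
O ≠ 0, hence rank(O) = 1.
rank(O) = 1 < n = 2, so the pair (A, C) is not completely observable.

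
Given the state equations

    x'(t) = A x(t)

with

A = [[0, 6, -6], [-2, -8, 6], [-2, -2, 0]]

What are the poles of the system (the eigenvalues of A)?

det(sI - A) = s^3 - (tr A)s^2 + (M11 + M22 + M33)s - det A, where Mii is the 2×2 principal minor of A obtained by deleting row i and column i.
tr A = 0 + (-8) + 0 = -8; M11 = (-8)·0 - 6·(-2) = 0 - (-12) = 12; M22 = 0·0 - (-6)·(-2) = 0 - 12 = -12; M33 = 0·(-8) - 6·(-2) = 0 - (-12) = 12; sum of minors = 12.
det A = 0·((-8)·0 - 6·(-2)) - 6·((-2)·0 - 6·(-2)) + (-6)·((-2)·(-2) - (-8)·(-2)) = 0·12 - 6·12 + (-6)·(-12) = 0.
So p(s) = det(sI - A) = s^3 + 8s^2 + 12s.
The constant term is 0, so p(s) = s(s^2 + 8s + 12).
Factor s^2 + 8s + 12: two numbers with sum -8 and product 12 are -2 and -6, so s^2 + 8s + 12 = (s + 2)(s + 6).
Hence p(s) = s (s + 2) (s + 6), with roots -6, -2, 0.
At least one eigenvalue has non-negative real part, so the system is not asymptotically stable.

-6, -2, 0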